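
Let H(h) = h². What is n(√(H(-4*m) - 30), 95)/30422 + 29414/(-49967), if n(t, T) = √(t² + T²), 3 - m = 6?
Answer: -29414/49967 + √9139/30422 ≈ -0.58553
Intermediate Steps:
m = -3 (m = 3 - 1*6 = 3 - 6 = -3)
n(t, T) = √(T² + t²)
n(√(H(-4*m) - 30), 95)/30422 + 29414/(-49967) = √(95² + (√((-4*(-3))² - 30))²)/30422 + 29414/(-49967) = √(9025 + (√(12² - 30))²)*(1/30422) + 29414*(-1/49967) = √(9025 + (√(144 - 30))²)*(1/30422) - 29414/49967 = √(9025 + (√114)²)*(1/30422) - 29414/49967 = √(9025 + 114)*(1/30422) - 29414/49967 = √9139*(1/30422) - 29414/49967 = √9139/30422 - 29414/49967 = -29414/49967 + √9139/30422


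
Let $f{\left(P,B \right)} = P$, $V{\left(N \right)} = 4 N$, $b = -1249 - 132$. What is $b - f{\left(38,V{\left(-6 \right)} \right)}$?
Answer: $-1419$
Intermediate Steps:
$b = -1381$
$b - f{\left(38,V{\left(-6 \right)} \right)} = -1381 - 38 = -1419$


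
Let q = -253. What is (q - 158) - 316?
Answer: -727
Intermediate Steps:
(q - 158) - 316 = (-253 - 158) - 316 = -411 - 316 = -727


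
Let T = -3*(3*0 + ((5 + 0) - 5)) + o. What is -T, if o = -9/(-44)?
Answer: -9/44 ≈ -0.20455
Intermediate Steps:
o = 9/44 (o = -9*(-1/44) = 9/44 ≈ 0.20455)
T = 9/44 (T = -3*(3*0 + ((5 + 0) - 5)) + 9/44 = -3*(0 + (5 - 5)) + 9/44 = -3*(0 + 0) + 9/44 = -3*0 + 9/44 = 0 + 9/44 = 9/44 ≈ 0.20455)
-T = -1*9/44 = -9/44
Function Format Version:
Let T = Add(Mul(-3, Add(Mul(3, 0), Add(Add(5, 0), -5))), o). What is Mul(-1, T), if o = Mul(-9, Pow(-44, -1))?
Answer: Rational(-9, 44) ≈ -0.20455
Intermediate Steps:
o = Rational(9, 44) (o = Mul(-9, Rational(-1, 44)) = Rational(9, 44) ≈ 0.20455)
T = Rational(9, 44) (T = Add(Mul(-3, Add(Mul(3, 0), Add(Add(5, 0), -5))), Rational(9, 44)) = Add(Mul(-3, Add(0, Add(5, -5))), Rational(9, 44)) = Add(Mul(-3, Add(0, 0)), Rational(9, 44)) = Add(Mul(-3, 0), Rational(9, 44)) = Add(0, Rational(9, 44)) = Rational(9, 44) ≈ 0.20455)
Mul(-1, T) = Mul(-1, Rational(9, 44)) = Rational(-9, 44)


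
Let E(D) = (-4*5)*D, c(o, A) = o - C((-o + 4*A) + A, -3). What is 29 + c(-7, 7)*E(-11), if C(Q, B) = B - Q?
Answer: 8389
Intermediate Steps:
c(o, A) = 3 + 5*A (c(o, A) = o - (-3 - ((-o + 4*A) + A)) = o - (-3 - (-o + 5*A)) = o - (-3 + (o - 5*A)) = o - (-3 + o - 5*A) = o + (3 - o + 5*A) = 3 + 5*A)
E(D) = -20*D
29 + c(-7, 7)*E(-11) = 29 + (3 + 5*7)*(-20*(-11)) = 29 + (3 + 35)*220 = 29 + 38*220 = 29 + 8360 = 8389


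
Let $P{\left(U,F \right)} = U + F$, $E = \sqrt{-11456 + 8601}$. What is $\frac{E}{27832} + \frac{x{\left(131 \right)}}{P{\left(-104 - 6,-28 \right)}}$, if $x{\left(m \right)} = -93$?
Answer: $\frac{31}{46} + \frac{i \sqrt{2855}}{27832} \approx 0.67391 + 0.0019198 i$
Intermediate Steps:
$E = i \sqrt{2855}$ ($E = \sqrt{-2855} = i \sqrt{2855} \approx 53.432 i$)
$P{\left(U,F \right)} = F + U$
$\frac{E}{27832} + \frac{x{\left(131 \right)}}{P{\left(-104 - 6,-28 \right)}} = \frac{i \sqrt{2855}}{27832} - \frac{93}{-28 - 110} = i \sqrt{2855} \cdot \frac{1}{27832} - \frac{93}{-28 - 110} = \frac{i \sqrt{2855}}{27832} - \frac{93}{-138} = \frac{i \sqrt{2855}}{27832} - - \frac{31}{46} = \frac{i \sqrt{2855}}{27832} + \frac{31}{46} = \frac{31}{46} + \frac{i \sqrt{2855}}{27832}$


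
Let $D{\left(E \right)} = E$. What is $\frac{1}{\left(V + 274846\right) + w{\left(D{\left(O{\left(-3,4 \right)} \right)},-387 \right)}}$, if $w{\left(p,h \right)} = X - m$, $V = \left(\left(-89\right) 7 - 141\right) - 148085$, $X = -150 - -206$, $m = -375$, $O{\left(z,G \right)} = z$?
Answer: $\frac{1}{126428} \approx 7.9096 \cdot 10^{-6}$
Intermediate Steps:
$X = 56$ ($X = -150 + 206 = 56$)
$V = -148849$ ($V = \left(-623 - 141\right) - 148085 = -764 - 148085 = -148849$)
$w{\left(p,h \right)} = 431$ ($w{\left(p,h \right)} = 56 - -375 = 56 + 375 = 431$)
$\frac{1}{\left(V + 274846\right) + w{\left(D{\left(O{\left(-3,4 \right)} \right)},-387 \right)}} = \frac{1}{\left(-148849 + 274846\right) + 431} = \frac{1}{125997 + 431} = \frac{1}{126428}$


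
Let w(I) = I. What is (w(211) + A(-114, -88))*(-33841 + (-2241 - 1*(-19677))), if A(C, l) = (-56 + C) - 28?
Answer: -213265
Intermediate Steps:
A(C, l) = -84 + C
(w(211) + A(-114, -88))*(-33841 + (-2241 - 1*(-19677))) = (211 + (-84 - 114))*(-33841 + (-2241 - 1*(-19677))) = (211 - 198)*(-33841 + (-2241 + 19677)) = 13*(-33841 + 17436) = 13*(-16405) = -213265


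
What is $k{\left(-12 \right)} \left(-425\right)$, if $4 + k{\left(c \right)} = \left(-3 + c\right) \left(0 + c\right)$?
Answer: $-74800$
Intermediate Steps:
$k{\left(c \right)} = -4 + c \left(-3 + c\right)$ ($k{\left(c \right)} = -4 + \left(-3 + c\right) \left(0 + c\right) = -4 + \left(-3 + c\right) c = -4 + c \left(-3 + c\right)$)
$k{\left(-12 \right)} \left(-425\right) = \left(-4 + \left(-12\right)^{2} - -36\right) \left(-425\right) = \left(-4 + 144 + 36\right) \left(-425\right) = 176 \left(-425\right) = -74800$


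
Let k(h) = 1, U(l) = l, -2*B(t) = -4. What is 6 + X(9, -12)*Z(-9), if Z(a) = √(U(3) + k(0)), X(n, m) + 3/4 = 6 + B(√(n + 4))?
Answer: 41/2 ≈ 20.500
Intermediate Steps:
B(t) = 2 (B(t) = -½*(-4) = 2)
X(n, m) = 29/4 (X(n, m) = -¾ + (6 + 2) = -¾ + 8 = 29/4)
Z(a) = 2 (Z(a) = √(3 + 1) = √4 = 2)
6 + X(9, -12)*Z(-9) = 6 + (29/4)*2 = 6 + 29/2 = 41/2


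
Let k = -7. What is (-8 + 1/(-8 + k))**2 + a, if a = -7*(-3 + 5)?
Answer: 11491/225 ≈ 51.071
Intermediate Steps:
a = -14 (a = -7*2 = -14)
(-8 + 1/(-8 + k))**2 + a = (-8 + 1/(-8 - 7))**2 - 14 = (-8 + 1/(-15))**2 - 14 = (-8 - 1/15)**2 - 14 = (-121/15)**2 - 14 = 14641/225 - 14 = 11491/225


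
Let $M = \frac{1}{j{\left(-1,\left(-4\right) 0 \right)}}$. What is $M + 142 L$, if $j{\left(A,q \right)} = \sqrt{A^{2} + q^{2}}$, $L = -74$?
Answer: $-10507$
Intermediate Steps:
$M = 1$ ($M = \frac{1}{\sqrt{\left(-1\right)^{2} + \left(\left(-4\right) 0\right)^{2}}} = \frac{1}{\sqrt{1 + 0^{2}}} = \frac{1}{\sqrt{1 + 0}} = \frac{1}{\sqrt{1}} = 1^{-1} = 1$)
$M + 142 L = 1 + 142 \left(-74\right) = 1 - 10508 = -10507$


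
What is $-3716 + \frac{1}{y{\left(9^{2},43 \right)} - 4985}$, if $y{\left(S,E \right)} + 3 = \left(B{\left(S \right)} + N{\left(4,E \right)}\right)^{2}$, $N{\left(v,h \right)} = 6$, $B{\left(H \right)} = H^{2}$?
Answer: $- \frac{160235781715}{43120501} \approx -3716.0$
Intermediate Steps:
$y{\left(S,E \right)} = -3 + \left(6 + S^{2}\right)^{2}$ ($y{\left(S,E \right)} = -3 + \left(S^{2} + 6\right)^{2} = -3 + \left(6 + S^{2}\right)^{2}$)
$-3716 + \frac{1}{y{\left(9^{2},43 \right)} - 4985} = -3716 + \frac{1}{\left(-3 + \left(6 + \left(9^{2}\right)^{2}\right)^{2}\right) - 4985} = -3716 + \frac{1}{\left(-3 + \left(6 + 81^{2}\right)^{2}\right) - 4985} = -3716 + \frac{1}{\left(-3 + \left(6 + 6561\right)^{2}\right) - 4985} = -3716 + \frac{1}{\left(-3 + 6567^{2}\right) - 4985} = -3716 + \frac{1}{\left(-3 + 43125489\right) - 4985} = -3716 + \frac{1}{43125486 - 4985} = -3716 + \frac{1}{43120501} = - \frac{160235781715}{43120501}$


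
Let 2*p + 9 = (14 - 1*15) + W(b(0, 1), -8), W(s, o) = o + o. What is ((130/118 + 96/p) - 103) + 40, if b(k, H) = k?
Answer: -53140/767 ≈ -69.283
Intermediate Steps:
W(s, o) = 2*o
p = -13 (p = -9/2 + ((14 - 1*15) + 2*(-8))/2 = -9/2 + ((14 - 15) - 16)/2 = -9/2 + (-1 - 16)/2 = -9/2 + (1/2)*(-17) = -9/2 - 17/2 = -13)
((130/118 + 96/p) - 103) + 40 = ((130/118 + 96/(-13)) - 103) + 40 = ((130*(1/118) + 96*(-1/13)) - 103) + 40 = ((65/59 - 96/13) - 103) + 40 = (-4819/767 - 103) + 40 = -83820/767 + 40 = -53140/767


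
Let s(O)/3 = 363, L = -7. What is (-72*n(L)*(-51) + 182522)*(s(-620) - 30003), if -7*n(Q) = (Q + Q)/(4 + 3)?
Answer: -37154432172/7 ≈ -5.3078e+9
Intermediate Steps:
s(O) = 1089 (s(O) = 3*363 = 1089)
n(Q) = -2*Q/49 (n(Q) = -(Q + Q)/(7*(4 + 3)) = -2*Q/(7*7) = -2*Q/49)
(-72*n(L)*(-51) + 182522)*(s(-620) - 30003) = (-(-144)*(-7)/49*(-51) + 182522)*(1089 - 30003) = (-72*2/7*(-51) + 182522)*(-28914) = (-144/7*(-51) + 182522)*(-28914) = (7344/7 + 182522)*(-28914) = (1284998/7)*(-28914) = -37154432172/7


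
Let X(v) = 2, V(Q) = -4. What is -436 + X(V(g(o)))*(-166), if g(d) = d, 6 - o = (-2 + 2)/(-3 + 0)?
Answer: -768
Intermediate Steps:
o = 6 (o = 6 - (-2 + 2)/(-3 + 0) = 6 - 0/(-3) = 6 - 0*(-1)/3 = 6 - 1*0 = 6 + 0 = 6)
-436 + X(V(g(o)))*(-166) = -436 + 2*(-166) = -436 - 332 = -768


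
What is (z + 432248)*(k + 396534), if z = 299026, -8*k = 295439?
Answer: 1051876587621/4 ≈ 2.6297e+11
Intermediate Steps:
k = -295439/8 (k = -⅛*295439 = -295439/8 ≈ -36930.)
(z + 432248)*(k + 396534) = (299026 + 432248)*(-295439/8 + 396534) = 731274*(2876833/8) = 1051876587621/4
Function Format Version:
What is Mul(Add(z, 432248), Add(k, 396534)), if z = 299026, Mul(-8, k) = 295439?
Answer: Rational(1051876587621, 4) ≈ 2.6297e+11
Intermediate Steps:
k = Rational(-295439, 8) (k = Mul(Rational(-1, 8), 295439) = Rational(-295439, 8) ≈ -36930.)
Mul(Add(z, 432248), Add(k, 396534)) = Mul(Add(299026, 432248), Add(Rational(-295439, 8), 396534)) = Mul(731274, Rational(2876833, 8)) = Rational(1051876587621, 4)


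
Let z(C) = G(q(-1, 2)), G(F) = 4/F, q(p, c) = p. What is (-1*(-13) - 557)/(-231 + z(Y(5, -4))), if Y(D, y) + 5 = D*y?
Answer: 544/235 ≈ 2.3149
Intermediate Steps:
Y(D, y) = -5 + D*y
z(C) = -4 (z(C) = 4/(-1) = 4*(-1) = -4)
(-1*(-13) - 557)/(-231 + z(Y(5, -4))) = (-1*(-13) - 557)/(-231 - 4) = (13 - 557)/(-235) = -1/235*(-544) = 544/235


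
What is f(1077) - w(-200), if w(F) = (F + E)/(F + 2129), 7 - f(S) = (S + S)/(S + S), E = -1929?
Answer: 13703/1929 ≈ 7.1037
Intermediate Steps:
f(S) = 6 (f(S) = 7 - (S + S)/(S + S) = 7 - 2*S/(2*S) = 7 - 2*S*1/(2*S) = 7 - 1*1 = 7 - 1 = 6)
w(F) = (-1929 + F)/(2129 + F) (w(F) = (F - 1929)/(F + 2129) = (-1929 + F)/(2129 + F))
f(1077) - w(-200) = 6 - (-1929 - 200)/(2129 - 200) = 6 - (-2129)/1929 = 6 - 1*(-2129/1929) = 6 + 2129/1929 = 13703/1929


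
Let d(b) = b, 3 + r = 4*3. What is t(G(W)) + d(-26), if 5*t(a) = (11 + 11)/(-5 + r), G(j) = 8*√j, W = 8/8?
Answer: -249/10 ≈ -24.900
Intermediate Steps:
r = 9 (r = -3 + 4*3 = -3 + 12 = 9)
W = 1 (W = 8*(⅛) = 1)
t(a) = 11/10 (t(a) = ((11 + 11)/(-5 + 9))/5 = (22/4)/5 = (22*(¼))/5 = (⅕)*(11/2) = 11/10)
t(G(W)) + d(-26) = 11/10 - 26 = -249/10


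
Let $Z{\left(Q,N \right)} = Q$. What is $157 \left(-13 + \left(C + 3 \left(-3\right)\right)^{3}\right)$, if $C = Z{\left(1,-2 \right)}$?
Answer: $-82425$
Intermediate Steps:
$C = 1$
$157 \left(-13 + \left(C + 3 \left(-3\right)\right)^{3}\right) = 157 \left(-13 + \left(1 + 3 \left(-3\right)\right)^{3}\right) = 157 \left(-13 + \left(1 - 9\right)^{3}\right) = 157 \left(-13 + \left(-8\right)^{3}\right) = 157 \left(-13 - 512\right) = 157 \left(-525\right) = -82425$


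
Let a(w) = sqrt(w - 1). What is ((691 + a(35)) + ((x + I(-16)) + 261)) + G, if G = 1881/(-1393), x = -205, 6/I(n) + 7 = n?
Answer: 23881512/32039 + sqrt(34) ≈ 751.22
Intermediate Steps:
I(n) = 6/(-7 + n)
G = -1881/1393 (G = 1881*(-1/1393) = -1881/1393 ≈ -1.3503)
a(w) = sqrt(-1 + w)
((691 + a(35)) + ((x + I(-16)) + 261)) + G = ((691 + sqrt(-1 + 35)) + ((-205 + 6/(-7 - 16)) + 261)) - 1881/1393 = ((691 + sqrt(34)) + ((-205 + 6/(-23)) + 261)) - 1881/1393 = ((691 + sqrt(34)) + ((-205 + 6*(-1/23)) + 261)) - 1881/1393 = ((691 + sqrt(34)) + ((-205 - 6/23) + 261)) - 1881/1393 = ((691 + sqrt(34)) + (-4721/23 + 261)) - 1881/1393 = ((691 + sqrt(34)) + 1282/23) - 1881/1393 = (17175/23 + sqrt(34)) - 1881/1393 = 23881512/32039 + sqrt(34)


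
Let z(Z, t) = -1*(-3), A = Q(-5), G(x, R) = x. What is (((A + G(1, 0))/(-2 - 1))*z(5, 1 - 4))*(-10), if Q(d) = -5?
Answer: -40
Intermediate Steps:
A = -5
z(Z, t) = 3
(((A + G(1, 0))/(-2 - 1))*z(5, 1 - 4))*(-10) = (((-5 + 1)/(-2 - 1))*3)*(-10) = (-4/(-3)*3)*(-10) = (-4*(-⅓)*3)*(-10) = ((4/3)*3)*(-10) = 4*(-10) = -40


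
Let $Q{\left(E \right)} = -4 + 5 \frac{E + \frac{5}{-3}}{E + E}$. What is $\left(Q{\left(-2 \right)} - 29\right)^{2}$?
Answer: $\frac{116281}{144} \approx 807.51$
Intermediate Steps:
$Q{\left(E \right)} = -4 + \frac{5 \left(- \frac{5}{3} + E\right)}{2 E}$ ($Q{\left(E \right)} = -4 + 5 \frac{E + 5 \left(- \frac{1}{3}\right)}{2 E} = -4 + 5 \left(E - \frac{5}{3}\right) \frac{1}{2 E} = -4 + 5 \left(- \frac{5}{3} + E\right) \frac{1}{2 E} = -4 + 5 \frac{- \frac{5}{3} + E}{2 E} = -4 + \frac{5 \left(- \frac{5}{3} + E\right)}{2 E}$)
$\left(Q{\left(-2 \right)} - 29\right)^{2} = \left(\frac{-25 - -18}{6 \left(-2\right)} - 29\right)^{2} = \left(\frac{1}{6} \left(- \frac{1}{2}\right) \left(-25 + 18\right) - 29\right)^{2} = \left(\frac{1}{6} \left(- \frac{1}{2}\right) \left(-7\right) - 29\right)^{2} = \left(\frac{7}{12} - 29\right)^{2} = \left(- \frac{341}{12}\right)^{2} = \frac{116281}{144}$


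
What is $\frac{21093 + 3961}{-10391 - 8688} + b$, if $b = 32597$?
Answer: $\frac{621893109}{19079} \approx 32596.0$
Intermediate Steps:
$\frac{21093 + 3961}{-10391 - 8688} + b = \frac{21093 + 3961}{-10391 - 8688} + 32597 = \frac{25054}{-19079} + 32597 = 25054 \left(- \frac{1}{19079}\right) + 32597 = - \frac{25054}{19079} + 32597 = \frac{621893109}{19079}$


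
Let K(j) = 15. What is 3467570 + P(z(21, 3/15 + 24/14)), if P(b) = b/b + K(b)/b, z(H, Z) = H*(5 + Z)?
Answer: 839152207/242 ≈ 3.4676e+6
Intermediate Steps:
P(b) = 1 + 15/b (P(b) = b/b + 15/b = 1 + 15/b)
3467570 + P(z(21, 3/15 + 24/14)) = 3467570 + (15 + 21*(5 + (3/15 + 24/14)))/((21*(5 + (3/15 + 24/14)))) = 3467570 + (15 + 21*(5 + (3*(1/15) + 24*(1/14))))/((21*(5 + (3*(1/15) + 24*(1/14))))) = 3467570 + (15 + 21*(5 + (1/5 + 12/7)))/((21*(5 + (1/5 + 12/7)))) = 3467570 + (15 + 21*(5 + 67/35))/((21*(5 + 67/35))) = 3467570 + (15 + 21*(242/35))/((21*(242/35))) = 3467570 + (15 + 726/5)/(726/5) = 3467570 + (5/726)*(801/5) = 3467570 + 267/242 = 839152207/242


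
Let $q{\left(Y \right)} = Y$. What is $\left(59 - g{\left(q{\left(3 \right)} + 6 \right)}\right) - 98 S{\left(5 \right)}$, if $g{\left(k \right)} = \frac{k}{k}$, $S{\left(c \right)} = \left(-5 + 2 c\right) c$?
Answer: $-2392$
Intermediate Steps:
$S{\left(c \right)} = c \left(-5 + 2 c\right)$
$g{\left(k \right)} = 1$
$\left(59 - g{\left(q{\left(3 \right)} + 6 \right)}\right) - 98 S{\left(5 \right)} = \left(59 - 1\right) - 98 \cdot 5 \left(-5 + 2 \cdot 5\right) = \left(59 - 1\right) - 98 \cdot 5 \left(-5 + 10\right) = 58 - 98 \cdot 5 \cdot 5 = 58 - 2450 = -2392$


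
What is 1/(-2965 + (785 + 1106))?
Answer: -1/1074 ≈ -0.00093110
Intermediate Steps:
1/(-2965 + (785 + 1106)) = 1/(-2965 + 1891) = 1/(-1074) = -1/1074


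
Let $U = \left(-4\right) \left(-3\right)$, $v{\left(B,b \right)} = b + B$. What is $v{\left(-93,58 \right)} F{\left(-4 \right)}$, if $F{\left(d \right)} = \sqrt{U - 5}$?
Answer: $- 35 \sqrt{7} \approx -92.601$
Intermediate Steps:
$v{\left(B,b \right)} = B + b$
$U = 12$
$F{\left(d \right)} = \sqrt{7}$ ($F{\left(d \right)} = \sqrt{12 - 5} = \sqrt{7}$)
$v{\left(-93,58 \right)} F{\left(-4 \right)} = \left(-93 + 58\right) \sqrt{7} = - 35 \sqrt{7}$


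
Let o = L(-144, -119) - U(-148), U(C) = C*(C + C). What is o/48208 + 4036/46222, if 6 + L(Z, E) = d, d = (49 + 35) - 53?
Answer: -914585169/1114135088 ≈ -0.82089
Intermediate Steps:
U(C) = 2*C**2 (U(C) = C*(2*C) = 2*C**2)
d = 31 (d = 84 - 53 = 31)
L(Z, E) = 25 (L(Z, E) = -6 + 31 = 25)
o = -43783 (o = 25 - 2*(-148)**2 = 25 - 2*21904 = 25 - 1*43808 = 25 - 43808 = -43783)
o/48208 + 4036/46222 = -43783/48208 + 4036/46222 = -43783*1/48208 + 4036*(1/46222) = -43783/48208 + 2018/23111 = -914585169/1114135088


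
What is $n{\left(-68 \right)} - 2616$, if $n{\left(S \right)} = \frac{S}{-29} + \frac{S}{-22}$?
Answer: $- \frac{832770}{319} \approx -2610.6$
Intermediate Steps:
$n{\left(S \right)} = - \frac{51 S}{638}$ ($n{\left(S \right)} = S \left(- \frac{1}{29}\right) + S \left(- \frac{1}{22}\right) = - \frac{S}{29} - \frac{S}{22} = - \frac{51 S}{638}$)
$n{\left(-68 \right)} - 2616 = \left(- \frac{51}{638}\right) \left(-68\right) - 2616 = \frac{1734}{319} - 2616 = - \frac{832770}{319}$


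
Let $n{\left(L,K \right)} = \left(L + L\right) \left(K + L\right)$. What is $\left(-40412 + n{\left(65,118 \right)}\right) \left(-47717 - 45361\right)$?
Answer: $1547142516$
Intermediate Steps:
$n{\left(L,K \right)} = 2 L \left(K + L\right)$
$\left(-40412 + n{\left(65,118 \right)}\right) \left(-47717 - 45361\right) = \left(-40412 + 2 \cdot 65 \left(118 + 65\right)\right) \left(-47717 - 45361\right) = \left(-40412 + 2 \cdot 65 \cdot 183\right) \left(-93078\right) = \left(-40412 + 23790\right) \left(-93078\right) = \left(-16622\right) \left(-93078\right) = 1547142516$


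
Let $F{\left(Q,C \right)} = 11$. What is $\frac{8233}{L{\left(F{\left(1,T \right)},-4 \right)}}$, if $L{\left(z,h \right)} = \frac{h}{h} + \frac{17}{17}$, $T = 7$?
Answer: $\frac{8233}{2} \approx 4116.5$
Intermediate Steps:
$L{\left(z,h \right)} = 2$ ($L{\left(z,h \right)} = 1 + 17 \cdot \frac{1}{17} = 1 + 1 = 2$)
$\frac{8233}{L{\left(F{\left(1,T \right)},-4 \right)}} = \frac{8233}{2}$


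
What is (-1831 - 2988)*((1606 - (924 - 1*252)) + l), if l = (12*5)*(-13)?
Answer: -742126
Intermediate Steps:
l = -780 (l = 60*(-13) = -780)
(-1831 - 2988)*((1606 - (924 - 1*252)) + l) = (-1831 - 2988)*((1606 - (924 - 1*252)) - 780) = -4819*((1606 - (924 - 252)) - 780) = -4819*((1606 - 1*672) - 780) = -4819*((1606 - 672) - 780) = -4819*(934 - 780) = -4819*154 = -742126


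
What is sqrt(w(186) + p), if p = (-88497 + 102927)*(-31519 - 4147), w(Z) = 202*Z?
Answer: 18*I*sqrt(1588342) ≈ 22685.0*I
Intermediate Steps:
p = -514660380 (p = 14430*(-35666) = -514660380)
sqrt(w(186) + p) = sqrt(202*186 - 514660380) = sqrt(37572 - 514660380) = sqrt(-514622808) = 18*I*sqrt(1588342)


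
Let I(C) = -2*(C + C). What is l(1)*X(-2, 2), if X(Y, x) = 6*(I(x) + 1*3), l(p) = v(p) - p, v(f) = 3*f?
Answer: -60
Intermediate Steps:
l(p) = 2*p (l(p) = 3*p - p = 2*p)
I(C) = -4*C
X(Y, x) = 18 - 24*x (X(Y, x) = 6*(-4*x + 1*3) = 6*(-4*x + 3) = 6*(3 - 4*x) = 18 - 24*x)
l(1)*X(-2, 2) = (2*1)*(18 - 24*2) = 2*(18 - 48) = 2*(-30) = -60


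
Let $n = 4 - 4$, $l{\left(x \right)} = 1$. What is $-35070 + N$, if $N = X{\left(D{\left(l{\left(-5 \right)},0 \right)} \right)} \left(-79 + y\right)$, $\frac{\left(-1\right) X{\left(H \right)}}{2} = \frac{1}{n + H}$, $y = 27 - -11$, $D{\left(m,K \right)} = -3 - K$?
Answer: $- \frac{105292}{3} \approx -35097.0$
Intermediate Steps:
$n = 0$
$y = 38$ ($y = 27 + 11 = 38$)
$X{\left(H \right)} = - \frac{2}{H}$ ($X{\left(H \right)} = - \frac{2}{0 + H} = - \frac{2}{H}$)
$N = - \frac{82}{3}$ ($N = - \frac{2}{-3 - 0} \left(-79 + 38\right) = - \frac{2}{-3 + 0} \left(-41\right) = - \frac{2}{-3} \left(-41\right) = \left(-2\right) \left(- \frac{1}{3}\right) \left(-41\right) = \frac{2}{3} \left(-41\right) = - \frac{82}{3} \approx -27.333$)
$-35070 + N = -35070 - \frac{82}{3} = - \frac{105292}{3}$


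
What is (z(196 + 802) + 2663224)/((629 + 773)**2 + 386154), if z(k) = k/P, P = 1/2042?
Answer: 2350570/1175879 ≈ 1.9990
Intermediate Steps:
P = 1/2042 ≈ 0.00048972
z(k) = 2042*k (z(k) = k/(1/2042) = k*2042 = 2042*k)
(z(196 + 802) + 2663224)/((629 + 773)**2 + 386154) = (2042*(196 + 802) + 2663224)/((629 + 773)**2 + 386154) = (2042*998 + 2663224)/(1402**2 + 386154) = (2037916 + 2663224)/(1965604 + 386154) = 4701140/2351758 = 4701140*(1/2351758) = 2350570/1175879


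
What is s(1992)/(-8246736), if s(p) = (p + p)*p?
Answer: -55112/57269 ≈ -0.96234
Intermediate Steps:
s(p) = 2*p² (s(p) = (2*p)*p = 2*p²)
s(1992)/(-8246736) = (2*1992²)/(-8246736) = (2*3968064)*(-1/8246736) = 7936128*(-1/8246736) = -55112/57269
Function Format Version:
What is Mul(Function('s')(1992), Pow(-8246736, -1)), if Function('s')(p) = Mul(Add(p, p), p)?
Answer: Rational(-55112, 57269) ≈ -0.96234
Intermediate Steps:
Function('s')(p) = Mul(2, Pow(p, 2)) (Function('s')(p) = Mul(Mul(2, p), p) = Mul(2, Pow(p, 2)))
Mul(Function('s')(1992), Pow(-8246736, -1)) = Mul(Mul(2, Pow(1992, 2)), Pow(-8246736, -1)) = Mul(Mul(2, 3968064), Rational(-1, 8246736)) = Mul(7936128, Rational(-1, 8246736)) = Rational(-55112, 57269)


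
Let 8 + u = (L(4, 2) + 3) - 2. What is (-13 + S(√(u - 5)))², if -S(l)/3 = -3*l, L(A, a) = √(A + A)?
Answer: (13 - 9*I*√2*√(6 - √2))² ≈ -573.9 - 708.66*I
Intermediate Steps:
L(A, a) = √2*√A (L(A, a) = √(2*A) = √2*√A)
u = -7 + 2*√2 (u = -8 + ((√2*√4 + 3) - 2) = -8 + ((√2*2 + 3) - 2) = -8 + ((2*√2 + 3) - 2) = -8 + ((3 + 2*√2) - 2) = -8 + (1 + 2*√2) = -7 + 2*√2 ≈ -4.1716)
S(l) = 9*l (S(l) = -(-9)*l = 9*l)
(-13 + S(√(u - 5)))² = (-13 + 9*√((-7 + 2*√2) - 5))² = (-13 + 9*√(-12 + 2*√2))²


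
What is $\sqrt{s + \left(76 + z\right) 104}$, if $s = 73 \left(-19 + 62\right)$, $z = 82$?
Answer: $\sqrt{19571} \approx 139.9$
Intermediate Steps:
$s = 3139$ ($s = 73 \cdot 43 = 3139$)
$\sqrt{s + \left(76 + z\right) 104} = \sqrt{3139 + \left(76 + 82\right) 104} = \sqrt{3139 + 158 \cdot 104} = \sqrt{3139 + 16432} = \sqrt{19571}$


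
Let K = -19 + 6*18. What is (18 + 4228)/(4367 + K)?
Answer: 2123/2228 ≈ 0.95287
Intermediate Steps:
K = 89 (K = -19 + 108 = 89)
(18 + 4228)/(4367 + K) = (18 + 4228)/(4367 + 89) = 4246/4456 = 4246*(1/4456) = 2123/2228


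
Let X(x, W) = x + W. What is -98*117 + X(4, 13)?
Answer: -11449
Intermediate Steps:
X(x, W) = W + x
-98*117 + X(4, 13) = -98*117 + (13 + 4) = -11466 + 17 = -11449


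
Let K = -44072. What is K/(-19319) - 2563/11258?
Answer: 446647979/217493302 ≈ 2.0536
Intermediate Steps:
K/(-19319) - 2563/11258 = -44072/(-19319) - 2563/11258 = -44072*(-1/19319) - 2563*1/11258 = 44072/19319 - 2563/11258 = 446647979/217493302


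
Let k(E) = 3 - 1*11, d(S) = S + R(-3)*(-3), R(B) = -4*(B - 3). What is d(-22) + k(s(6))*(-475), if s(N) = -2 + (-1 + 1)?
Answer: 3706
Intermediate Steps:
R(B) = 12 - 4*B (R(B) = -4*(-3 + B) = 12 - 4*B)
s(N) = -2 (s(N) = -2 + 0 = -2)
d(S) = -72 + S (d(S) = S + (12 - 4*(-3))*(-3) = S + (12 + 12)*(-3) = S + 24*(-3) = S - 72 = -72 + S)
k(E) = -8 (k(E) = 3 - 11 = -8)
d(-22) + k(s(6))*(-475) = (-72 - 22) - 8*(-475) = -94 + 3800 = 3706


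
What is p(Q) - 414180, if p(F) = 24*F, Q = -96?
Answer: -416484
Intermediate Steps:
p(Q) - 414180 = 24*(-96) - 414180 = -2304 - 414180 = -416484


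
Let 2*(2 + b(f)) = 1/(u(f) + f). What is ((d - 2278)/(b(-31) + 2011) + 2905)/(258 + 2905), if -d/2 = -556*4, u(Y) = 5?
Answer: 303589475/330429121 ≈ 0.91877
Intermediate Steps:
d = 4448 (d = -(-1112)*4 = -2*(-2224) = 4448)
b(f) = -2 + 1/(2*(5 + f))
((d - 2278)/(b(-31) + 2011) + 2905)/(258 + 2905) = ((4448 - 2278)/((-19 - 4*(-31))/(2*(5 - 31)) + 2011) + 2905)/(258 + 2905) = (2170/((1/2)*(-19 + 124)/(-26) + 2011) + 2905)/3163 = (2170/((1/2)*(-1/26)*105 + 2011) + 2905)*(1/3163) = (2170/(-105/52 + 2011) + 2905)*(1/3163) = (2170/(104467/52) + 2905)*(1/3163) = (2170*(52/104467) + 2905)*(1/3163) = (112840/104467 + 2905)*(1/3163) = (303589475/104467)*(1/3163) = 303589475/330429121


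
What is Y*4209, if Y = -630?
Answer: -2651670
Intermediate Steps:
Y*4209 = -630*4209 = -2651670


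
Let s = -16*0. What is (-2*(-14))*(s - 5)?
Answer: -140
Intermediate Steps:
s = 0
(-2*(-14))*(s - 5) = (-2*(-14))*(0 - 5) = 28*(-5) = -140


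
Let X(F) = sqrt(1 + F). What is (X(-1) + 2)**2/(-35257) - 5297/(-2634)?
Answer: 186745793/92866938 ≈ 2.0109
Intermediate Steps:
(X(-1) + 2)**2/(-35257) - 5297/(-2634) = (sqrt(1 - 1) + 2)**2/(-35257) - 5297/(-2634) = (sqrt(0) + 2)**2*(-1/35257) - 5297*(-1/2634) = (0 + 2)**2*(-1/35257) + 5297/2634 = 2**2*(-1/35257) + 5297/2634 = 4*(-1/35257) + 5297/2634 = -4/35257 + 5297/2634 = 186745793/92866938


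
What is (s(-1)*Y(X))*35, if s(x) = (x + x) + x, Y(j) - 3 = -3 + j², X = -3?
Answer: -945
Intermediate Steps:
Y(j) = j² (Y(j) = 3 + (-3 + j²) = j²)
s(x) = 3*x (s(x) = 2*x + x = 3*x)
(s(-1)*Y(X))*35 = ((3*(-1))*(-3)²)*35 = -3*9*35 = -27*35 = -945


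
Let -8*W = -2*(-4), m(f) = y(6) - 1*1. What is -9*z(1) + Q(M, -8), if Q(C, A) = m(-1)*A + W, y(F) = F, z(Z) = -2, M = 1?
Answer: -23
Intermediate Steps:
m(f) = 5 (m(f) = 6 - 1*1 = 6 - 1 = 5)
W = -1 (W = -(-1)*(-4)/4 = -⅛*8 = -1)
Q(C, A) = -1 + 5*A (Q(C, A) = 5*A - 1 = -1 + 5*A)
-9*z(1) + Q(M, -8) = -9*(-2) + (-1 + 5*(-8)) = 18 + (-1 - 40) = 18 - 41 = -23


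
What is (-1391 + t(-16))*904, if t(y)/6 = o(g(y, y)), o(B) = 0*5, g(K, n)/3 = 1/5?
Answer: -1257464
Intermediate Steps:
g(K, n) = ⅗ (g(K, n) = 3/5 = 3*(⅕) = ⅗)
o(B) = 0
t(y) = 0 (t(y) = 6*0 = 0)
(-1391 + t(-16))*904 = (-1391 + 0)*904 = -1391*904 = -1257464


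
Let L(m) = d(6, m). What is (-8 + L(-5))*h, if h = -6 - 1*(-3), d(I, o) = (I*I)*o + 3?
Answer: 555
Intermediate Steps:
d(I, o) = 3 + o*I**2 (d(I, o) = I**2*o + 3 = o*I**2 + 3 = 3 + o*I**2)
L(m) = 3 + 36*m (L(m) = 3 + m*6**2 = 3 + m*36 = 3 + 36*m)
h = -3 (h = -6 + 3 = -3)
(-8 + L(-5))*h = (-8 + (3 + 36*(-5)))*(-3) = (-8 + (3 - 180))*(-3) = (-8 - 177)*(-3) = -185*(-3) = 555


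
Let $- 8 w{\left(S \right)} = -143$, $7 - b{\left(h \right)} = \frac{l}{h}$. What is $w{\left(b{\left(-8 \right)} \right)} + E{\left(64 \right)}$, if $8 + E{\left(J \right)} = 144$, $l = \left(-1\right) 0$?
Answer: $\frac{1231}{8} \approx 153.88$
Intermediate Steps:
$l = 0$
$E{\left(J \right)} = 136$ ($E{\left(J \right)} = -8 + 144 = 136$)
$b{\left(h \right)} = 7$ ($b{\left(h \right)} = 7 - \frac{0}{h} = 7 - 0 = 7 + 0 = 7$)
$w{\left(S \right)} = \frac{143}{8}$ ($w{\left(S \right)} = \left(- \frac{1}{8}\right) \left(-143\right) = \frac{143}{8}$)
$w{\left(b{\left(-8 \right)} \right)} + E{\left(64 \right)} = \frac{143}{8} + 136 = \frac{1231}{8}$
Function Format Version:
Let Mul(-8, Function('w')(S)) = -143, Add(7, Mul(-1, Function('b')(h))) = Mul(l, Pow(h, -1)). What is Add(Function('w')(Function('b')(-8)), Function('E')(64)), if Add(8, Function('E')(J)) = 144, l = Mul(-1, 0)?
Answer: Rational(1231, 8) ≈ 153.88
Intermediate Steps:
l = 0
Function('E')(J) = 136 (Function('E')(J) = Add(-8, 144) = 136)
Function('b')(h) = 7 (Function('b')(h) = Add(7, Mul(-1, Mul(0, Pow(h, -1)))) = Add(7, Mul(-1, 0)) = Add(7, 0) = 7)
Function('w')(S) = Rational(143, 8) (Function('w')(S) = Mul(Rational(-1, 8), -143) = Rational(143, 8))
Add(Function('w')(Function('b')(-8)), Function('E')(64)) = Add(Rational(143, 8), 136) = Rational(1231, 8)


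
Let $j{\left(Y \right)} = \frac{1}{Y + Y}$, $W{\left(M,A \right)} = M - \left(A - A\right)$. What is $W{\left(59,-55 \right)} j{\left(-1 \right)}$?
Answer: $- \frac{59}{2} \approx -29.5$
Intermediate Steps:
$W{\left(M,A \right)} = M$ ($W{\left(M,A \right)} = M - 0 = M + 0 = M$)
$j{\left(Y \right)} = \frac{1}{2 Y}$
$W{\left(59,-55 \right)} j{\left(-1 \right)} = 59 \frac{1}{2 \left(-1\right)} = 59 \cdot \frac{1}{2} \left(-1\right) = 59 \left(- \frac{1}{2}\right) = - \frac{59}{2}$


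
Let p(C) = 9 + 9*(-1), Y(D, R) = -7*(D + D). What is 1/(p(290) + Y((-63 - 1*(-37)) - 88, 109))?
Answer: 1/1596 ≈ 0.00062657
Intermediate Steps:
Y(D, R) = -14*D
p(C) = 0 (p(C) = 9 - 9 = 0)
1/(p(290) + Y((-63 - 1*(-37)) - 88, 109)) = 1/(0 - 14*((-63 - 1*(-37)) - 88)) = 1/(0 - 14*((-63 + 37) - 88)) = 1/(0 - 14*(-26 - 88)) = 1/(0 - 14*(-114)) = 1/(0 + 1596) = 1/1596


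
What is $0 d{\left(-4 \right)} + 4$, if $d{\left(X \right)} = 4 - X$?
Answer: $4$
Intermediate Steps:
$0 d{\left(-4 \right)} + 4 = 0 \left(4 - -4\right) + 4 = 0 \left(4 + 4\right) + 4 = 0 \cdot 8 + 4 = 0 + 4 = 4$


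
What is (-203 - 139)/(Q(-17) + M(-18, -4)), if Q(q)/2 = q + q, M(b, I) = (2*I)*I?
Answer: 19/2 ≈ 9.5000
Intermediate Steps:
M(b, I) = 2*I**2
Q(q) = 4*q (Q(q) = 2*(q + q) = 2*(2*q) = 4*q)
(-203 - 139)/(Q(-17) + M(-18, -4)) = (-203 - 139)/(4*(-17) + 2*(-4)**2) = -342/(-68 + 2*16) = -342/(-68 + 32) = -342/(-36) = -342*(-1/36) = 19/2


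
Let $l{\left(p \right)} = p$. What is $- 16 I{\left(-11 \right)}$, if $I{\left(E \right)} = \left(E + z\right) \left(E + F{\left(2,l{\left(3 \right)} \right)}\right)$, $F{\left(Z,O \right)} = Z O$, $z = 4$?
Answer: $-560$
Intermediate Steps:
$F{\left(Z,O \right)} = O Z$
$I{\left(E \right)} = \left(4 + E\right) \left(6 + E\right)$ ($I{\left(E \right)} = \left(E + 4\right) \left(E + 3 \cdot 2\right) = \left(4 + E\right) \left(E + 6\right) = \left(4 + E\right) \left(6 + E\right)$)
$- 16 I{\left(-11 \right)} = - 16 \left(24 + \left(-11\right)^{2} + 10 \left(-11\right)\right) = - 16 \left(24 + 121 - 110\right) = \left(-16\right) 35 = -560$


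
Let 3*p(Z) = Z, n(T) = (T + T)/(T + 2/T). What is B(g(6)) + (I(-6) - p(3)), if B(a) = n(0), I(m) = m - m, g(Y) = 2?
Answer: -1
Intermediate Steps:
n(T) = 2*T/(T + 2/T) (n(T) = (2*T)/(T + 2/T) = 2*T/(T + 2/T))
I(m) = 0
B(a) = 0 (B(a) = 2*0**2/(2 + 0**2) = 2*0/(2 + 0) = 2*0/2 = 2*0*(1/2) = 0)
p(Z) = Z/3
B(g(6)) + (I(-6) - p(3)) = 0 + (0 - 3/3) = 0 + (0 - 1*1) = 0 + (0 - 1) = 0 - 1 = -1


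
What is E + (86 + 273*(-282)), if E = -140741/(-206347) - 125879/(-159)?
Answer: -2497028271868/32809173 ≈ -76108.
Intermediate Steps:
E = 25997131832/32809173 (E = -140741*(-1/206347) - 125879*(-1/159) = 140741/206347 + 125879/159 = 25997131832/32809173 ≈ 792.37)
E + (86 + 273*(-282)) = 25997131832/32809173 + (86 + 273*(-282)) = 25997131832/32809173 + (86 - 76986) = 25997131832/32809173 - 76900 = -2497028271868/32809173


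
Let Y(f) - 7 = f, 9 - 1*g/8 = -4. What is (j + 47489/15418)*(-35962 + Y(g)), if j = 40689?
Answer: -1730198191757/1186 ≈ -1.4589e+9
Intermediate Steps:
g = 104 (g = 72 - 8*(-4) = 72 + 32 = 104)
Y(f) = 7 + f
(j + 47489/15418)*(-35962 + Y(g)) = (40689 + 47489/15418)*(-35962 + (7 + 104)) = (40689 + 47489*(1/15418))*(-35962 + 111) = (40689 + 3653/1186)*(-35851) = (48260807/1186)*(-35851) = -1730198191757/1186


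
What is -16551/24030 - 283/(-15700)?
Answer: -937223/1397300 ≈ -0.67074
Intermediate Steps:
-16551/24030 - 283/(-15700) = -16551*1/24030 - 283*(-1/15700) = -613/890 + 283/15700 = -937223/1397300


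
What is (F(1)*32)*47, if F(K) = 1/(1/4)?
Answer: 6016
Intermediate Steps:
F(K) = 4 (F(K) = 1/(1/4) = 4)
(F(1)*32)*47 = (4*32)*47 = 128*47 = 6016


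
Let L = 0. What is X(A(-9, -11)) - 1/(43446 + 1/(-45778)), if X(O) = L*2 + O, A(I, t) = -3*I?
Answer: 53699470871/1988870987 ≈ 27.000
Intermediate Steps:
X(O) = O (X(O) = 0*2 + O = 0 + O = O)
X(A(-9, -11)) - 1/(43446 + 1/(-45778)) = -3*(-9) - 1/(43446 + 1/(-45778)) = 27 - 1/(43446 - 1/45778) = 27 - 1/1988870987/45778 = 27 - 1*45778/1988870987 = 27 - 45778/1988870987 = 53699470871/1988870987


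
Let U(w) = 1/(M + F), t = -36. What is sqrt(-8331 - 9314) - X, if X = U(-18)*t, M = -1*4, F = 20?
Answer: 9/4 + I*sqrt(17645) ≈ 2.25 + 132.83*I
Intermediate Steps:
M = -4
U(w) = 1/16 (U(w) = 1/(-4 + 20) = 1/16)
X = -9/4 (X = (1/16)*(-36) = -9/4 ≈ -2.2500)
sqrt(-8331 - 9314) - X = sqrt(-8331 - 9314) - 1*(-9/4) = sqrt(-17645) + 9/4 = I*sqrt(17645) + 9/4 = 9/4 + I*sqrt(17645)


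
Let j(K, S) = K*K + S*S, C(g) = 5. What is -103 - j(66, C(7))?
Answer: -4484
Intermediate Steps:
j(K, S) = K² + S²
-103 - j(66, C(7)) = -103 - (66² + 5²) = -103 - (4356 + 25) = -103 - 1*4381 = -103 - 4381 = -4484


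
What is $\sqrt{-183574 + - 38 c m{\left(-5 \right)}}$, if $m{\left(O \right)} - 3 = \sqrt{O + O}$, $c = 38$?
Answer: $\sqrt{-187906 - 1444 i \sqrt{10}} \approx 5.267 - 433.51 i$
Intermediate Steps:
$m{\left(O \right)} = 3 + \sqrt{2} \sqrt{O}$ ($m{\left(O \right)} = 3 + \sqrt{O + O} = 3 + \sqrt{2 O} = 3 + \sqrt{2} \sqrt{O}$)
$\sqrt{-183574 + - 38 c m{\left(-5 \right)}} = \sqrt{-183574 + \left(-38\right) 38 \left(3 + \sqrt{2} \sqrt{-5}\right)} = \sqrt{-183574 - 1444 \left(3 + \sqrt{2} i \sqrt{5}\right)} = \sqrt{-183574 - 1444 \left(3 + i \sqrt{10}\right)} = \sqrt{-183574 - \left(4332 + 1444 i \sqrt{10}\right)} = \sqrt{-187906 - 1444 i \sqrt{10}}$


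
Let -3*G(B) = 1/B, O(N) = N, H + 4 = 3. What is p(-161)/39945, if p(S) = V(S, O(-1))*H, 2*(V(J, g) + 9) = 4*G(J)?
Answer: 869/3858687 ≈ 0.00022521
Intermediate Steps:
H = -1 (H = -4 + 3 = -1)
G(B) = -1/(3*B)
V(J, g) = -9 - 2/(3*J) (V(J, g) = -9 + (4*(-1/(3*J)))/2 = -9 + (-4/(3*J))/2 = -9 - 2/(3*J))
p(S) = 9 + 2/(3*S) (p(S) = (-9 - 2/(3*S))*(-1) = 9 + 2/(3*S))
p(-161)/39945 = (9 + (⅔)/(-161))/39945 = (9 + (⅔)*(-1/161))*(1/39945) = (9 - 2/483)*(1/39945) = (4345/483)*(1/39945) = 869/3858687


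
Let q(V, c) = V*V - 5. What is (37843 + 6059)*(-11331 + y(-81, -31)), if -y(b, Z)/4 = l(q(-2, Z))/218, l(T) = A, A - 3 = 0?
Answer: -54222701670/109 ≈ -4.9746e+8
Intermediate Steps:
A = 3 (A = 3 + 0 = 3)
q(V, c) = -5 + V**2 (q(V, c) = V**2 - 5 = -5 + V**2)
l(T) = 3
y(b, Z) = -6/109 (y(b, Z) = -12/218 = -4*3/218 = -6/109)
(37843 + 6059)*(-11331 + y(-81, -31)) = (37843 + 6059)*(-11331 - 6/109) = 43902*(-1235085/109) = -54222701670/109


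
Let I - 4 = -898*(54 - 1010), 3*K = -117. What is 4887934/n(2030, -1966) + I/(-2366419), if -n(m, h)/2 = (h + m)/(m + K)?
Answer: -11514848893791931/151450816 ≈ -7.6030e+7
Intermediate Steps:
K = -39 (K = (⅓)*(-117) = -39)
n(m, h) = -2*(h + m)/(-39 + m) (n(m, h) = -2*(h + m)/(m - 39) = -2*(h + m)/(-39 + m))
I = 858492 (I = 4 - 898*(54 - 1010) = 4 - 898*(-956) = 4 + 858488 = 858492)
4887934/n(2030, -1966) + I/(-2366419) = 4887934/((2*(-1*(-1966) - 1*2030)/(-39 + 2030))) + 858492/(-2366419) = 4887934/((2*(1966 - 2030)/1991)) + 858492*(-1/2366419) = 4887934/((2*(1/1991)*(-64))) - 858492/2366419 = 4887934/(-128/1991) - 858492/2366419 = 4887934*(-1991/128) - 858492/2366419 = -4865938297/64 - 858492/2366419 = -11514848893791931/151450816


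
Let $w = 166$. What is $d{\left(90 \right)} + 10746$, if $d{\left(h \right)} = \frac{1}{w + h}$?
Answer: $\frac{2750977}{256} \approx 10746.0$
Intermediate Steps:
$d{\left(h \right)} = \frac{1}{166 + h}$
$d{\left(90 \right)} + 10746 = \frac{1}{166 + 90} + 10746 = \frac{1}{256} + 10746 = \frac{2750977}{256}$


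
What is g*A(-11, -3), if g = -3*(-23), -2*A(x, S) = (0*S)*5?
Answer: 0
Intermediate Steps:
A(x, S) = 0 (A(x, S) = -0*S*5/2 = -0*5 = -½*0 = 0)
g = 69
g*A(-11, -3) = 69*0 = 0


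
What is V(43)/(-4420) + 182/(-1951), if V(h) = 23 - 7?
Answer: -208914/2155855 ≈ -0.096905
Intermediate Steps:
V(h) = 16
V(43)/(-4420) + 182/(-1951) = 16/(-4420) + 182/(-1951) = 16*(-1/4420) + 182*(-1/1951) = -4/1105 - 182/1951 = -208914/2155855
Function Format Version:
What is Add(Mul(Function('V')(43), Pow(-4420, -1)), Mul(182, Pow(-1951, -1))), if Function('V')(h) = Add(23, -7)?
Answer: Rational(-208914, 2155855) ≈ -0.096905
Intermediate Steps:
Function('V')(h) = 16
Add(Mul(Function('V')(43), Pow(-4420, -1)), Mul(182, Pow(-1951, -1))) = Add(Mul(16, Pow(-4420, -1)), Mul(182, Pow(-1951, -1))) = Add(Mul(16, Rational(-1, 4420)), Mul(182, Rational(-1, 1951))) = Add(Rational(-4, 1105), Rational(-182, 1951)) = Rational(-208914, 2155855)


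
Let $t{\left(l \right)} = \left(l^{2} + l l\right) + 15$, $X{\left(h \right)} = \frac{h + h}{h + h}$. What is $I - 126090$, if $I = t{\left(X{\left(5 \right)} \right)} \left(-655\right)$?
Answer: $-137225$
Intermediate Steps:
$X{\left(h \right)} = 1$ ($X{\left(h \right)} = \frac{2 h}{2 h} = 2 h \frac{1}{2 h} = 1$)
$t{\left(l \right)} = 15 + 2 l^{2}$ ($t{\left(l \right)} = \left(l^{2} + l^{2}\right) + 15 = 2 l^{2} + 15 = 15 + 2 l^{2}$)
$I = -11135$ ($I = \left(15 + 2 \cdot 1^{2}\right) \left(-655\right) = \left(15 + 2 \cdot 1\right) \left(-655\right) = \left(15 + 2\right) \left(-655\right) = 17 \left(-655\right) = -11135$)
$I - 126090 = -11135 - 126090 = -137225$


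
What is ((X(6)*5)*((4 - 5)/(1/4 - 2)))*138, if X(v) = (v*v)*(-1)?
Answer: -99360/7 ≈ -14194.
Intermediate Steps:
X(v) = -v² (X(v) = v²*(-1) = -v²)
((X(6)*5)*((4 - 5)/(1/4 - 2)))*138 = ((-1*6²*5)*((4 - 5)/(1/4 - 2)))*138 = ((-1*36*5)*(-1/(¼ - 2)))*138 = ((-36*5)*(-1/(-7/4)))*138 = -(-180)*(-4)/7*138 = -180*4/7*138 = -720/7*138 = -99360/7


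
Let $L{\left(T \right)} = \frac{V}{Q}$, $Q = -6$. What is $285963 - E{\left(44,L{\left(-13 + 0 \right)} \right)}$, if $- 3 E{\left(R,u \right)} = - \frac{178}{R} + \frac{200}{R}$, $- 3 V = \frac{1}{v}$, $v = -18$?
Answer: $\frac{1715779}{6} \approx 2.8596 \cdot 10^{5}$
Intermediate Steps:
$V = \frac{1}{54}$ ($V = - \frac{1}{3 \left(-18\right)} = \left(- \frac{1}{3}\right) \left(- \frac{1}{18}\right) = \frac{1}{54} \approx 0.018519$)
$L{\left(T \right)} = - \frac{1}{324}$ ($L{\left(T \right)} = \frac{1}{54 \left(-6\right)} = \frac{1}{54} \left(- \frac{1}{6}\right) = - \frac{1}{324}$)
$E{\left(R,u \right)} = - \frac{22}{3 R}$ ($E{\left(R,u \right)} = - \frac{- \frac{178}{R} + \frac{200}{R}}{3} = - \frac{22 \frac{1}{R}}{3} = - \frac{22}{3 R}$)
$285963 - E{\left(44,L{\left(-13 + 0 \right)} \right)} = 285963 - - \frac{22}{3 \cdot 44} = 285963 - \left(- \frac{22}{3}\right) \frac{1}{44} = 285963 - - \frac{1}{6} = 285963 + \frac{1}{6} = \frac{1715779}{6}$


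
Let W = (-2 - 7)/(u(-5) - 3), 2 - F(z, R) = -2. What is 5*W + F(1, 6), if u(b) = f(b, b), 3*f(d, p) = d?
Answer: 191/14 ≈ 13.643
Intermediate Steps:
f(d, p) = d/3
F(z, R) = 4 (F(z, R) = 2 - 1*(-2) = 2 + 2 = 4)
u(b) = b/3
W = 27/14 (W = (-2 - 7)/((⅓)*(-5) - 3) = -9/(-5/3 - 3) = -9/(-14/3) = -9*(-3/14) = 27/14 ≈ 1.9286)
5*W + F(1, 6) = 5*(27/14) + 4 = 135/14 + 4 = 191/14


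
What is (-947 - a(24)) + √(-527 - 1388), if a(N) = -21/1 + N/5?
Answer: -4654/5 + I*√1915 ≈ -930.8 + 43.761*I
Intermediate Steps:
a(N) = -21 + N/5 (a(N) = -21*1 + N*(⅕) = -21 + N/5)
(-947 - a(24)) + √(-527 - 1388) = (-947 - (-21 + (⅕)*24)) + √(-527 - 1388) = (-947 - (-21 + 24/5)) + √(-1915) = (-947 - 1*(-81/5)) + I*√1915 = (-947 + 81/5) + I*√1915 = -4654/5 + I*√1915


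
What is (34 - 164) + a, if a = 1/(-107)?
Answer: -13911/107 ≈ -130.01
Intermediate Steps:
a = -1/107 ≈ -0.0093458
(34 - 164) + a = (34 - 164) - 1/107 = -130 - 1/107 = -13911/107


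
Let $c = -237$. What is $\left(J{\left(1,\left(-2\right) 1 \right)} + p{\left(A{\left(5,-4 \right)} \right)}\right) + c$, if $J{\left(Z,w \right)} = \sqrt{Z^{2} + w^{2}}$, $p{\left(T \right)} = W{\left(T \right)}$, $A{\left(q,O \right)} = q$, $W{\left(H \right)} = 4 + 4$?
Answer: $-229 + \sqrt{5} \approx -226.76$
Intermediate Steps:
$W{\left(H \right)} = 8$
$p{\left(T \right)} = 8$
$\left(J{\left(1,\left(-2\right) 1 \right)} + p{\left(A{\left(5,-4 \right)} \right)}\right) + c = \left(\sqrt{1^{2} + \left(\left(-2\right) 1\right)^{2}} + 8\right) - 237 = \left(\sqrt{1 + \left(-2\right)^{2}} + 8\right) - 237 = \left(\sqrt{1 + 4} + 8\right) - 237 = \left(\sqrt{5} + 8\right) - 237 = \left(8 + \sqrt{5}\right) - 237 = -229 + \sqrt{5}$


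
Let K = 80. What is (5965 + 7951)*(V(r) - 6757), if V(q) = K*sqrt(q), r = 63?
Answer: -94030412 + 3339840*sqrt(7) ≈ -8.5194e+7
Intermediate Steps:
V(q) = 80*sqrt(q)
(5965 + 7951)*(V(r) - 6757) = (5965 + 7951)*(80*sqrt(63) - 6757) = 13916*(80*(3*sqrt(7)) - 6757) = 13916*(240*sqrt(7) - 6757) = 13916*(-6757 + 240*sqrt(7)) = -94030412 + 3339840*sqrt(7)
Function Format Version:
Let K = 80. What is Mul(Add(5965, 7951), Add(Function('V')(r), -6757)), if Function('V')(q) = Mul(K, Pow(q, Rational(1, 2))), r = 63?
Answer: Add(-94030412, Mul(3339840, Pow(7, Rational(1, 2)))) ≈ -8.5194e+7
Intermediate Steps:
Function('V')(q) = Mul(80, Pow(q, Rational(1, 2)))
Mul(Add(5965, 7951), Add(Function('V')(r), -6757)) = Mul(Add(5965, 7951), Add(Mul(80, Pow(63, Rational(1, 2))), -6757)) = Mul(13916, Add(Mul(80, Mul(3, Pow(7, Rational(1, 2)))), -6757)) = Mul(13916, Add(Mul(240, Pow(7, Rational(1, 2))), -6757)) = Mul(13916, Add(-6757, Mul(240, Pow(7, Rational(1, 2))))) = Add(-94030412, Mul(3339840, Pow(7, Rational(1, 2))))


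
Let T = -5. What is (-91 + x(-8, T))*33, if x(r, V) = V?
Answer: -3168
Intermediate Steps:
(-91 + x(-8, T))*33 = (-91 - 5)*33 = -96*33 = -3168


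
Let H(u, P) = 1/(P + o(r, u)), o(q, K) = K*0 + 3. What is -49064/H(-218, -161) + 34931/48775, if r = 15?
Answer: 378109297731/48775 ≈ 7.7521e+6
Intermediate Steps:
o(q, K) = 3 (o(q, K) = 0 + 3 = 3)
H(u, P) = 1/(3 + P) (H(u, P) = 1/(P + 3) = 1/(3 + P))
-49064/H(-218, -161) + 34931/48775 = -49064/(1/(3 - 161)) + 34931/48775 = -49064/(1/(-158)) + 34931*(1/48775) = -49064/(-1/158) + 34931/48775 = -49064*(-158) + 34931/48775 = 7752112 + 34931/48775 = 378109297731/48775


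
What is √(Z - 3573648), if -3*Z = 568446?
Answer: I*√3763130 ≈ 1939.9*I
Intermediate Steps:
Z = -189482 (Z = -⅓*568446 = -189482)
√(Z - 3573648) = √(-189482 - 3573648) = √(-3763130) = I*√3763130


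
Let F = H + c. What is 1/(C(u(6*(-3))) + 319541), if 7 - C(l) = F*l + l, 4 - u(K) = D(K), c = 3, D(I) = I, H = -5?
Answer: 1/319570 ≈ 3.1292e-6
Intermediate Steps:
F = -2 (F = -5 + 3 = -2)
u(K) = 4 - K
C(l) = 7 + l (C(l) = 7 - (-2*l + l) = 7 - (-1)*l = 7 + l)
1/(C(u(6*(-3))) + 319541) = 1/((7 + (4 - 6*(-3))) + 319541) = 1/((7 + (4 - 1*(-18))) + 319541) = 1/((7 + (4 + 18)) + 319541) = 1/((7 + 22) + 319541) = 1/(29 + 319541) = 1/319570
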